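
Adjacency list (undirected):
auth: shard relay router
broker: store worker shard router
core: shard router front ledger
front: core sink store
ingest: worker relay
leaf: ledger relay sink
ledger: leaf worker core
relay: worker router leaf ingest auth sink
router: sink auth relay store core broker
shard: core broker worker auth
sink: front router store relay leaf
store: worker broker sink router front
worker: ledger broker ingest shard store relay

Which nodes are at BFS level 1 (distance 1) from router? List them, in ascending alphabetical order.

Level 0: router
Level 1: auth, broker, core, relay, sink, store
Level 2: front, ingest, leaf, ledger, shard, worker

auth, broker, core, relay, sink, store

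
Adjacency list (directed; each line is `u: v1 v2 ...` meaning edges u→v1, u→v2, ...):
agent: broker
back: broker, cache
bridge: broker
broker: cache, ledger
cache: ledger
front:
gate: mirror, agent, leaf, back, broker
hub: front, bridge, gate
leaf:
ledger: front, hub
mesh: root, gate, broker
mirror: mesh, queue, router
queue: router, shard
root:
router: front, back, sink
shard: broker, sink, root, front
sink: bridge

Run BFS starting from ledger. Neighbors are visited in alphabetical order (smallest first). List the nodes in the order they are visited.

Visit ledger; enqueue front, hub → queue [front, hub]
Visit front → queue [hub]
Visit hub; enqueue bridge, gate → queue [bridge, gate]
Visit bridge; enqueue broker → queue [gate, broker]
Visit gate; enqueue agent, back, leaf, mirror → queue [broker, agent, back, leaf, mirror]
Visit broker; enqueue cache → queue [agent, back, leaf, mirror, cache]
Visit agent → queue [back, leaf, mirror, cache]
Visit back → queue [leaf, mirror, cache]
Visit leaf → queue [mirror, cache]
Visit mirror; enqueue mesh, queue, router → queue [cache, mesh, queue, router]
Visit cache → queue [mesh, queue, router]
Visit mesh; enqueue root → queue [queue, router, root]
Visit queue; enqueue shard → queue [router, root, shard]
Visit router; enqueue sink → queue [root, shard, sink]
Visit root → queue [shard, sink]
Visit shard → queue [sink]
Visit sink → queue []

ledger, front, hub, bridge, gate, broker, agent, back, leaf, mirror, cache, mesh, queue, router, root, shard, sink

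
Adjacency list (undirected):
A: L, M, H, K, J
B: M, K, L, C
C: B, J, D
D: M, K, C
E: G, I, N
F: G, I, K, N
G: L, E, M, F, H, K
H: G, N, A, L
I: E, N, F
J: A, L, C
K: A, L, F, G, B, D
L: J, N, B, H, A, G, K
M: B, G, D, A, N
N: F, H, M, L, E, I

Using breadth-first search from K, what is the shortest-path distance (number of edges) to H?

2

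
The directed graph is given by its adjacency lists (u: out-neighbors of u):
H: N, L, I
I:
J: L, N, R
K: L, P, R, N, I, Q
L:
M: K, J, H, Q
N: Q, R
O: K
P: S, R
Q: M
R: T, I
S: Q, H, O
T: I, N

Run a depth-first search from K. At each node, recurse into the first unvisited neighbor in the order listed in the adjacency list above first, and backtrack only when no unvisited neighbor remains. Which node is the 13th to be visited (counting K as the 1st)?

O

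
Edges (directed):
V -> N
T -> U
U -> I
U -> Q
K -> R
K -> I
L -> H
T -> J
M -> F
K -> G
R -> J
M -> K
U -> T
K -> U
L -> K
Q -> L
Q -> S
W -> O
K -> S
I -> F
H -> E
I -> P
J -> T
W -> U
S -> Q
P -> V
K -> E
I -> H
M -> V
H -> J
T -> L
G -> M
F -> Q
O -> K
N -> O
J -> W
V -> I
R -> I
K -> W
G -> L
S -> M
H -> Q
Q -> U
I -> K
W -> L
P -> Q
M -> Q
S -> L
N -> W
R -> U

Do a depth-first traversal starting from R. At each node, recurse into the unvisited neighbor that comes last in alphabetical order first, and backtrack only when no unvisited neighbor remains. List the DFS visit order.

Visit R
R → U
U → T
T → L
L → K
K → W
W → O
K → S
S → Q
S → M
M → V
V → N
V → I
I → P
I → H
H → J
H → E
I → F
K → G

R, U, T, L, K, W, O, S, Q, M, V, N, I, P, H, J, E, F, G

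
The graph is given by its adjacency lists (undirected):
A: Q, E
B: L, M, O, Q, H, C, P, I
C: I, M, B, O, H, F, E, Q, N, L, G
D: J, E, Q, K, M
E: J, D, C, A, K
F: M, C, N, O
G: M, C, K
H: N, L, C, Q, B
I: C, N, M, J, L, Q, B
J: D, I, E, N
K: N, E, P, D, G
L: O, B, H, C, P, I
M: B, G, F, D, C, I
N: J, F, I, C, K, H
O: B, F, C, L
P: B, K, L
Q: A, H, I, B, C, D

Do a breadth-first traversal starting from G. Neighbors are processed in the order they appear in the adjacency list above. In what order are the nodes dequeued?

Visit G; enqueue M, C, K → queue [M, C, K]
Visit M; enqueue B, F, D, I → queue [C, K, B, F, D, I]
Visit C; enqueue O, H, E, Q, N, L → queue [K, B, F, D, I, O, H, E, Q, N, L]
Visit K; enqueue P → queue [B, F, D, I, O, H, E, Q, N, L, P]
Visit B → queue [F, D, I, O, H, E, Q, N, L, P]
Visit F → queue [D, I, O, H, E, Q, N, L, P]
Visit D; enqueue J → queue [I, O, H, E, Q, N, L, P, J]
Visit I → queue [O, H, E, Q, N, L, P, J]
Visit O → queue [H, E, Q, N, L, P, J]
Visit H → queue [E, Q, N, L, P, J]
Visit E; enqueue A → queue [Q, N, L, P, J, A]
Visit Q → queue [N, L, P, J, A]
Visit N → queue [L, P, J, A]
Visit L → queue [P, J, A]
Visit P → queue [J, A]
Visit J → queue [A]
Visit A → queue []

G M C K B F D I O H E Q N L P J A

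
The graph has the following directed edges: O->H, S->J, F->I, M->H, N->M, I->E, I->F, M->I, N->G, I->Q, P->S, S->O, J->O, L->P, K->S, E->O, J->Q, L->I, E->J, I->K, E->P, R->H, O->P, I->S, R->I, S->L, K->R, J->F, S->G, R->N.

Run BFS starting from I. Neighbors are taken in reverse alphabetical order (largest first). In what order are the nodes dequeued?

I S Q K F E O L J G R P H N M

Visit I; enqueue S, Q, K, F, E → queue [S, Q, K, F, E]
Visit S; enqueue O, L, J, G → queue [Q, K, F, E, O, L, J, G]
Visit Q → queue [K, F, E, O, L, J, G]
Visit K; enqueue R → queue [F, E, O, L, J, G, R]
Visit F → queue [E, O, L, J, G, R]
Visit E; enqueue P → queue [O, L, J, G, R, P]
Visit O; enqueue H → queue [L, J, G, R, P, H]
Visit L → queue [J, G, R, P, H]
Visit J → queue [G, R, P, H]
Visit G → queue [R, P, H]
Visit R; enqueue N → queue [P, H, N]
Visit P → queue [H, N]
Visit H → queue [N]
Visit N; enqueue M → queue [M]
Visit M → queue []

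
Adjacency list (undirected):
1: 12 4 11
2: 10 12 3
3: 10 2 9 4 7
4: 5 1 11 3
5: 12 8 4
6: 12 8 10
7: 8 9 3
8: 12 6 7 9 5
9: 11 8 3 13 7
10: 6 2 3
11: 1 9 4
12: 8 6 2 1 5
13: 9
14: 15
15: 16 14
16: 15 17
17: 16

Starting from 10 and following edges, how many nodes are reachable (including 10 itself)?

13

BFS from 10 visits: 10, 6, 3, 2, 12, 8, 9, 7, 4, 5, 1, 13, 11
Reachable nodes: 13 of 17 total.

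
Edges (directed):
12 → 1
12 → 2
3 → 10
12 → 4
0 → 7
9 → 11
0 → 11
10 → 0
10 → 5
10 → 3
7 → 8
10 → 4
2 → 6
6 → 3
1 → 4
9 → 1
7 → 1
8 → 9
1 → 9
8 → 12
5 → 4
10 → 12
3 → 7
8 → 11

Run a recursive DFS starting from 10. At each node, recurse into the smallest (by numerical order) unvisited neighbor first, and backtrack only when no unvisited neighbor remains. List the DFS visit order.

Visit 10
10 → 0
0 → 7
7 → 1
1 → 4
1 → 9
9 → 11
7 → 8
8 → 12
12 → 2
2 → 6
6 → 3
10 → 5

10 -> 0 -> 7 -> 1 -> 4 -> 9 -> 11 -> 8 -> 12 -> 2 -> 6 -> 3 -> 5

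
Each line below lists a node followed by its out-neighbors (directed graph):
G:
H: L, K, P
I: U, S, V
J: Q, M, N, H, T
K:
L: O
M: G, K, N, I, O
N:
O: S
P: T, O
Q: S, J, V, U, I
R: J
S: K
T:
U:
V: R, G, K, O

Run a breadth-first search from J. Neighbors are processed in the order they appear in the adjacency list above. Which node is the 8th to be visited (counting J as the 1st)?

V

Visit J; enqueue Q, M, N, H, T → queue [Q, M, N, H, T]
Visit Q; enqueue S, V, U, I → queue [M, N, H, T, S, V, U, I]
Visit M; enqueue G, K, O → queue [N, H, T, S, V, U, I, G, K, O]
Visit N → queue [H, T, S, V, U, I, G, K, O]
Visit H; enqueue L, P → queue [T, S, V, U, I, G, K, O, L, P]
Visit T → queue [S, V, U, I, G, K, O, L, P]
Visit S → queue [V, U, I, G, K, O, L, P]
Visit V; enqueue R → queue [U, I, G, K, O, L, P, R]
Visit U → queue [I, G, K, O, L, P, R]
Visit I → queue [G, K, O, L, P, R]
Visit G → queue [K, O, L, P, R]
Visit K → queue [O, L, P, R]
Visit O → queue [L, P, R]
Visit L → queue [P, R]
Visit P → queue [R]
Visit R → queue []

Visit order: J, Q, M, N, H, T, S, V, U, I, G, K, O, L, P, R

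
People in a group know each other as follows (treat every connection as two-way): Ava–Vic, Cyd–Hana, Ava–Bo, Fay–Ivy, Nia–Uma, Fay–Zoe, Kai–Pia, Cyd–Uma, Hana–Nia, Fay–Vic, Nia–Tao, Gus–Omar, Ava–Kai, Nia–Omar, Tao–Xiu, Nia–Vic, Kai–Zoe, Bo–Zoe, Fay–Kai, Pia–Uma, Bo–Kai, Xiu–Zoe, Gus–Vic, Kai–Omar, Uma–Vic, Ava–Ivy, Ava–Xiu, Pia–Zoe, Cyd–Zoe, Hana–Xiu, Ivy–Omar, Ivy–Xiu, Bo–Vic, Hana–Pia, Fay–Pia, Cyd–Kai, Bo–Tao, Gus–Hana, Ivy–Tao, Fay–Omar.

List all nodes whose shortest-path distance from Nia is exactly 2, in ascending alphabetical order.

Ava, Bo, Cyd, Fay, Gus, Ivy, Kai, Pia, Xiu

Level 0: Nia
Level 1: Hana, Omar, Tao, Uma, Vic
Level 2: Ava, Bo, Cyd, Fay, Gus, Ivy, Kai, Pia, Xiu
Level 3: Zoe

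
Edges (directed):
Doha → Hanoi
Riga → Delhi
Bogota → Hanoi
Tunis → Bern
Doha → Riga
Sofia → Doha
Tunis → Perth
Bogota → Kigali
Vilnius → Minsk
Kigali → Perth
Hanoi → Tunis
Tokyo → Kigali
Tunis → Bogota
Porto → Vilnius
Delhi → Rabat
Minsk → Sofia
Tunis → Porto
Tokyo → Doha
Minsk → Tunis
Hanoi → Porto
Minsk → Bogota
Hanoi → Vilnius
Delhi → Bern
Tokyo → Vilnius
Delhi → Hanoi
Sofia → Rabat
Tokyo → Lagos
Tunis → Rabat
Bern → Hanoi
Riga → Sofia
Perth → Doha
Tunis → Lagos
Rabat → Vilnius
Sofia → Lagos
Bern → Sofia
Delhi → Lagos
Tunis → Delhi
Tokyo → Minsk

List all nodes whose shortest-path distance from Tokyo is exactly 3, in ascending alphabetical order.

Bern, Delhi, Porto, Rabat

Level 0: Tokyo
Level 1: Doha, Kigali, Lagos, Minsk, Vilnius
Level 2: Bogota, Hanoi, Perth, Riga, Sofia, Tunis
Level 3: Bern, Delhi, Porto, Rabat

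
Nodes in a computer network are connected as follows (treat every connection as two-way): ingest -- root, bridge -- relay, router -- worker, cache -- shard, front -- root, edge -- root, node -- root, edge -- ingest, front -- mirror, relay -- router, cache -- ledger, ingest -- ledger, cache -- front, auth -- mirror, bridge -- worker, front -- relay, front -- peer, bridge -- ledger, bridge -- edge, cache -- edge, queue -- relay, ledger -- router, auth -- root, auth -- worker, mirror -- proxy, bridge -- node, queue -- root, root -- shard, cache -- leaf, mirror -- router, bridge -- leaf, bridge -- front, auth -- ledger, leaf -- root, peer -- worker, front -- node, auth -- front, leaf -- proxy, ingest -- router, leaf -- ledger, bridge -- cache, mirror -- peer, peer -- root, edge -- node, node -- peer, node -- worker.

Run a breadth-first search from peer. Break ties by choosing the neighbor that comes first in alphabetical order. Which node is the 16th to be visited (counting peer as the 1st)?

Visit peer; enqueue front, mirror, node, root, worker → queue [front, mirror, node, root, worker]
Visit front; enqueue auth, bridge, cache, relay → queue [mirror, node, root, worker, auth, bridge, cache, relay]
Visit mirror; enqueue proxy, router → queue [node, root, worker, auth, bridge, cache, relay, proxy, router]
Visit node; enqueue edge → queue [root, worker, auth, bridge, cache, relay, proxy, router, edge]
Visit root; enqueue ingest, leaf, queue, shard → queue [worker, auth, bridge, cache, relay, proxy, router, edge, ingest, leaf, queue, shard]
Visit worker → queue [auth, bridge, cache, relay, proxy, router, edge, ingest, leaf, queue, shard]
Visit auth; enqueue ledger → queue [bridge, cache, relay, proxy, router, edge, ingest, leaf, queue, shard, ledger]
Visit bridge → queue [cache, relay, proxy, router, edge, ingest, leaf, queue, shard, ledger]
Visit cache → queue [relay, proxy, router, edge, ingest, leaf, queue, shard, ledger]
Visit relay → queue [proxy, router, edge, ingest, leaf, queue, shard, ledger]
Visit proxy → queue [router, edge, ingest, leaf, queue, shard, ledger]
Visit router → queue [edge, ingest, leaf, queue, shard, ledger]
Visit edge → queue [ingest, leaf, queue, shard, ledger]
Visit ingest → queue [leaf, queue, shard, ledger]
Visit leaf → queue [queue, shard, ledger]
Visit queue → queue [shard, ledger]
Visit shard → queue [ledger]
Visit ledger → queue []

Visit order: peer, front, mirror, node, root, worker, auth, bridge, cache, relay, proxy, router, edge, ingest, leaf, queue, shard, ledger

queue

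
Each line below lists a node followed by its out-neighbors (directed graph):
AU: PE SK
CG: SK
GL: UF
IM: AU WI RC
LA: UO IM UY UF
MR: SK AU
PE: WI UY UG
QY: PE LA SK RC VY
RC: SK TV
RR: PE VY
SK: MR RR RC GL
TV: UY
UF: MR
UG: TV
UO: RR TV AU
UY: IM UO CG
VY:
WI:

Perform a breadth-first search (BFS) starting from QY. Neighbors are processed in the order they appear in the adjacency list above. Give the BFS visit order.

QY PE LA SK RC VY WI UY UG UO IM UF MR RR GL TV CG AU

Visit QY; enqueue PE, LA, SK, RC, VY → queue [PE, LA, SK, RC, VY]
Visit PE; enqueue WI, UY, UG → queue [LA, SK, RC, VY, WI, UY, UG]
Visit LA; enqueue UO, IM, UF → queue [SK, RC, VY, WI, UY, UG, UO, IM, UF]
Visit SK; enqueue MR, RR, GL → queue [RC, VY, WI, UY, UG, UO, IM, UF, MR, RR, GL]
Visit RC; enqueue TV → queue [VY, WI, UY, UG, UO, IM, UF, MR, RR, GL, TV]
Visit VY → queue [WI, UY, UG, UO, IM, UF, MR, RR, GL, TV]
Visit WI → queue [UY, UG, UO, IM, UF, MR, RR, GL, TV]
Visit UY; enqueue CG → queue [UG, UO, IM, UF, MR, RR, GL, TV, CG]
Visit UG → queue [UO, IM, UF, MR, RR, GL, TV, CG]
Visit UO; enqueue AU → queue [IM, UF, MR, RR, GL, TV, CG, AU]
Visit IM → queue [UF, MR, RR, GL, TV, CG, AU]
Visit UF → queue [MR, RR, GL, TV, CG, AU]
Visit MR → queue [RR, GL, TV, CG, AU]
Visit RR → queue [GL, TV, CG, AU]
Visit GL → queue [TV, CG, AU]
Visit TV → queue [CG, AU]
Visit CG → queue [AU]
Visit AU → queue []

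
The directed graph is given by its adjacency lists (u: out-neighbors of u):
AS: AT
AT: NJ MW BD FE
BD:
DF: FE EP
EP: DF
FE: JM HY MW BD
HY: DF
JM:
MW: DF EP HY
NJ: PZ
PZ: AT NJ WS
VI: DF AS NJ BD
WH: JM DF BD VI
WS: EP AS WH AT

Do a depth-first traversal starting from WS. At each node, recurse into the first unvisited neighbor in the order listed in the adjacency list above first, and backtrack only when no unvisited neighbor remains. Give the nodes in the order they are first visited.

Visit WS
WS → EP
EP → DF
DF → FE
FE → JM
FE → HY
FE → MW
FE → BD
WS → AS
AS → AT
AT → NJ
NJ → PZ
WS → WH
WH → VI

WS -> EP -> DF -> FE -> JM -> HY -> MW -> BD -> AS -> AT -> NJ -> PZ -> WH -> VI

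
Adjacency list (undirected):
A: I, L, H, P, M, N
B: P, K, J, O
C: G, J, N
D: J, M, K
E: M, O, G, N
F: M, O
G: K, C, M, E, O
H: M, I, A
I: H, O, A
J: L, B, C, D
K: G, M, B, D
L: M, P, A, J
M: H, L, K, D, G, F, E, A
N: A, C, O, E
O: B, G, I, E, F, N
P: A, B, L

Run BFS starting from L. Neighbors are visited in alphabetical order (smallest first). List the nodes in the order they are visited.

L A J M P H I N B C D E F G K O

Visit L; enqueue A, J, M, P → queue [A, J, M, P]
Visit A; enqueue H, I, N → queue [J, M, P, H, I, N]
Visit J; enqueue B, C, D → queue [M, P, H, I, N, B, C, D]
Visit M; enqueue E, F, G, K → queue [P, H, I, N, B, C, D, E, F, G, K]
Visit P → queue [H, I, N, B, C, D, E, F, G, K]
Visit H → queue [I, N, B, C, D, E, F, G, K]
Visit I; enqueue O → queue [N, B, C, D, E, F, G, K, O]
Visit N → queue [B, C, D, E, F, G, K, O]
Visit B → queue [C, D, E, F, G, K, O]
Visit C → queue [D, E, F, G, K, O]
Visit D → queue [E, F, G, K, O]
Visit E → queue [F, G, K, O]
Visit F → queue [G, K, O]
Visit G → queue [K, O]
Visit K → queue [O]
Visit O → queue []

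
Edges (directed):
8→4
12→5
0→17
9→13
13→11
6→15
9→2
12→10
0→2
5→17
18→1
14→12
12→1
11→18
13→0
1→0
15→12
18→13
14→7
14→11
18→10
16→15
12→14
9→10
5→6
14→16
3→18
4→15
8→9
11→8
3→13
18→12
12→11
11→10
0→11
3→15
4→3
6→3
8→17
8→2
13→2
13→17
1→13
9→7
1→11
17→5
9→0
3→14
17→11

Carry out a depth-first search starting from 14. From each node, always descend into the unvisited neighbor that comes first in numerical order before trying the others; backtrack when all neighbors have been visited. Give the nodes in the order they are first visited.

Visit 14
14 → 7
14 → 11
11 → 8
8 → 2
8 → 4
4 → 3
3 → 13
13 → 0
0 → 17
17 → 5
5 → 6
6 → 15
15 → 12
12 → 1
12 → 10
3 → 18
8 → 9
14 → 16

14, 7, 11, 8, 2, 4, 3, 13, 0, 17, 5, 6, 15, 12, 1, 10, 18, 9, 16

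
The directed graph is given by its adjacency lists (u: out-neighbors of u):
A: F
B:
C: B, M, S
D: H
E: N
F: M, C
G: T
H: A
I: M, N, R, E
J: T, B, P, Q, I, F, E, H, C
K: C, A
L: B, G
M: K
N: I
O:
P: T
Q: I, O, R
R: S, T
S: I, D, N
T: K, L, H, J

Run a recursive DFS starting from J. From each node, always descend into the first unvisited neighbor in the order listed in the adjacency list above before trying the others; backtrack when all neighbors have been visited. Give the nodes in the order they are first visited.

J, T, K, C, B, M, S, I, N, R, E, D, H, A, F, L, G, P, Q, O

Visit J
J → T
T → K
K → C
C → B
C → M
C → S
S → I
I → N
I → R
I → E
S → D
D → H
H → A
A → F
T → L
L → G
J → P
J → Q
Q → O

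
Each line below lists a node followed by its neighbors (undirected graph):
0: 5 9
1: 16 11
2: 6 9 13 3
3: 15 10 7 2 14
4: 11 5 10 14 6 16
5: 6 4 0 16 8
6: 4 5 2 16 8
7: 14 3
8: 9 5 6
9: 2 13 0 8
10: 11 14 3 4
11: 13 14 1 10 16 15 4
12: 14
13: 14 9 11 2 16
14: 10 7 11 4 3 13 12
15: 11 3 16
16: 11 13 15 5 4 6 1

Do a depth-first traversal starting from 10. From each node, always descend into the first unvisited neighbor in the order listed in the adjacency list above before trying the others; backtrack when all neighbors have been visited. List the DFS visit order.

10 → 11 → 13 → 14 → 7 → 3 → 15 → 16 → 5 → 6 → 4 → 2 → 9 → 0 → 8 → 1 → 12

Visit 10
10 → 11
11 → 13
13 → 14
14 → 7
7 → 3
3 → 15
15 → 16
16 → 5
5 → 6
6 → 4
6 → 2
2 → 9
9 → 0
9 → 8
16 → 1
14 → 12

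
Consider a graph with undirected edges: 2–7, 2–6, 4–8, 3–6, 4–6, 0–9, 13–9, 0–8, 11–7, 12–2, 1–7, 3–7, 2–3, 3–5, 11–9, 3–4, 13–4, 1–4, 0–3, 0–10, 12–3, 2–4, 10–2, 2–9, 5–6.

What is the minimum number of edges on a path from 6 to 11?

3

Level 0: 6
Level 1: 2, 3, 4, 5
Level 2: 0, 1, 7, 8, 9, 10, 12, 13
Level 3: 11
11 first appears at level 3.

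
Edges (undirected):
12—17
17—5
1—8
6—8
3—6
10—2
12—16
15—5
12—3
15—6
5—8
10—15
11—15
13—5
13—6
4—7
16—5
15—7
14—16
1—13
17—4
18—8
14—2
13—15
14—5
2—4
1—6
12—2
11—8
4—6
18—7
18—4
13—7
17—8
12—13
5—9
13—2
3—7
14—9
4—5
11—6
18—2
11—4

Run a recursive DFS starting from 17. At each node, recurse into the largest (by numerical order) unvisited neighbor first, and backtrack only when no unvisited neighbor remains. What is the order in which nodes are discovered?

Visit 17
17 → 12
12 → 16
16 → 14
14 → 9
9 → 5
5 → 15
15 → 13
13 → 7
7 → 18
18 → 8
8 → 11
11 → 6
6 → 4
4 → 2
2 → 10
6 → 3
6 → 1

17, 12, 16, 14, 9, 5, 15, 13, 7, 18, 8, 11, 6, 4, 2, 10, 3, 1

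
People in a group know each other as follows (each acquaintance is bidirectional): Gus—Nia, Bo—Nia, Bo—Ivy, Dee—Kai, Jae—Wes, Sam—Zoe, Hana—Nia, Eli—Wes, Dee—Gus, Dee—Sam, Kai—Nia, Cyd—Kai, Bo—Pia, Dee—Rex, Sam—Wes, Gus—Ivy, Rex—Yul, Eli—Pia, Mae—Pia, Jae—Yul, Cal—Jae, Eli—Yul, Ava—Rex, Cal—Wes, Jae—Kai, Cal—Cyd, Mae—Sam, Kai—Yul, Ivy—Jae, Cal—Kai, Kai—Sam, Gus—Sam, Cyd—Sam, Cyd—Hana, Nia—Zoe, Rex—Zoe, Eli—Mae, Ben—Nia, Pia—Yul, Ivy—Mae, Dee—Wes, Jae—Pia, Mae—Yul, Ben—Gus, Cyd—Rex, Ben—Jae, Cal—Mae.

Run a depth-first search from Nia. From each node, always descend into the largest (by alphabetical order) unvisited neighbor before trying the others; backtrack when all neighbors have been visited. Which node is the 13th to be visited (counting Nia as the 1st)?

Visit Nia
Nia → Zoe
Zoe → Sam
Sam → Wes
Wes → Jae
Jae → Yul
Yul → Rex
Rex → Dee
Dee → Kai
Kai → Cyd
Cyd → Hana
Cyd → Cal
Cal → Mae
Mae → Pia
Pia → Eli
Pia → Bo
Bo → Ivy
Ivy → Gus
Gus → Ben
Rex → Ava

Visit order: Nia, Zoe, Sam, Wes, Jae, Yul, Rex, Dee, Kai, Cyd, Hana, Cal, Mae, Pia, Eli, Bo, Ivy, Gus, Ben, Ava

Mae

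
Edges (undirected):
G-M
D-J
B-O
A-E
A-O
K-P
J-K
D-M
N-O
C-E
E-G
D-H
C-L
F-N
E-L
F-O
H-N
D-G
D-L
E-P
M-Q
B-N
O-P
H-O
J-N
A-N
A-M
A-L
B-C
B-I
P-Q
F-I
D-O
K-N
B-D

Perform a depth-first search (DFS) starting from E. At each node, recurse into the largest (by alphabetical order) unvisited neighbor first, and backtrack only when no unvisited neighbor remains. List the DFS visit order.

Visit E
E → P
P → Q
Q → M
M → G
G → D
D → O
O → N
N → K
K → J
N → H
N → F
F → I
I → B
B → C
C → L
L → A

E -> P -> Q -> M -> G -> D -> O -> N -> K -> J -> H -> F -> I -> B -> C -> L -> A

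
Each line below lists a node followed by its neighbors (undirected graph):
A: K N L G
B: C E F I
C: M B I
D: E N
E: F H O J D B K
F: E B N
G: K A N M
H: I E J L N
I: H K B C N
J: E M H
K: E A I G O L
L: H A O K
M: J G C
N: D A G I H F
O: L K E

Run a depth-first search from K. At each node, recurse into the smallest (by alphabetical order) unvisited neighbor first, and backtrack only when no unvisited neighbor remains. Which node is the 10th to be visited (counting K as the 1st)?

F

Visit K
K → A
A → G
G → M
M → C
C → B
B → E
E → D
D → N
N → F
N → H
H → I
H → J
H → L
L → O

Visit order: K, A, G, M, C, B, E, D, N, F, H, I, J, L, O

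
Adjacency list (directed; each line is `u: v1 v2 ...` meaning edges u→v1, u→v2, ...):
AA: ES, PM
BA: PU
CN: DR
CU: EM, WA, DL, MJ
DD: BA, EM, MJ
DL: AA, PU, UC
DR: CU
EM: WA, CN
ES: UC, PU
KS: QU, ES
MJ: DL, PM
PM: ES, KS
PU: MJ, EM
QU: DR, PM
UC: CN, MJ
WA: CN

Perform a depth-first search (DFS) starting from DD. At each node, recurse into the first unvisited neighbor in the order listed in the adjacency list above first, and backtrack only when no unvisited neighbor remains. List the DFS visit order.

DD → BA → PU → MJ → DL → AA → ES → UC → CN → DR → CU → EM → WA → PM → KS → QU

Visit DD
DD → BA
BA → PU
PU → MJ
MJ → DL
DL → AA
AA → ES
ES → UC
UC → CN
CN → DR
DR → CU
CU → EM
EM → WA
AA → PM
PM → KS
KS → QU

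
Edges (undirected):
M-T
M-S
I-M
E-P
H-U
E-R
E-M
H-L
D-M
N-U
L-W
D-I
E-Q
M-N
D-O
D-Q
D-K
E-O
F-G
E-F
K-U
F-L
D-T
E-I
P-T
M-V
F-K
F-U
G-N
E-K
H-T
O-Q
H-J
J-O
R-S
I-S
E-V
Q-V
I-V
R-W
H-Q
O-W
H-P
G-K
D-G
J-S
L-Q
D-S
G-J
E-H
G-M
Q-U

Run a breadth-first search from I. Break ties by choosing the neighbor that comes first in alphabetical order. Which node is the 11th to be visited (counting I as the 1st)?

T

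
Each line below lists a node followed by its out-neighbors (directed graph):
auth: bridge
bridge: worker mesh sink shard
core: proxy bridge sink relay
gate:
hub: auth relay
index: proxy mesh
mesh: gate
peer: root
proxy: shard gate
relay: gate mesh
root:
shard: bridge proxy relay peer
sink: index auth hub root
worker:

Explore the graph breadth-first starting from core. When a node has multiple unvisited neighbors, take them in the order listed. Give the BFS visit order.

core proxy bridge sink relay shard gate worker mesh index auth hub root peer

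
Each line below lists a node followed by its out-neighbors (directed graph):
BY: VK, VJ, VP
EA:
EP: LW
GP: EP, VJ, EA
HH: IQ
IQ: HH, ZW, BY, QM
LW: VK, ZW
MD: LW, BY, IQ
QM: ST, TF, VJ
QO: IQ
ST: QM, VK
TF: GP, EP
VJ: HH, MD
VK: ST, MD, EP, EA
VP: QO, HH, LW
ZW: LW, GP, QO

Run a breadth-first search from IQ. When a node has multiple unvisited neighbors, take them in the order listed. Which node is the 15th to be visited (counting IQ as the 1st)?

EA

Visit IQ; enqueue HH, ZW, BY, QM → queue [HH, ZW, BY, QM]
Visit HH → queue [ZW, BY, QM]
Visit ZW; enqueue LW, GP, QO → queue [BY, QM, LW, GP, QO]
Visit BY; enqueue VK, VJ, VP → queue [QM, LW, GP, QO, VK, VJ, VP]
Visit QM; enqueue ST, TF → queue [LW, GP, QO, VK, VJ, VP, ST, TF]
Visit LW → queue [GP, QO, VK, VJ, VP, ST, TF]
Visit GP; enqueue EP, EA → queue [QO, VK, VJ, VP, ST, TF, EP, EA]
Visit QO → queue [VK, VJ, VP, ST, TF, EP, EA]
Visit VK; enqueue MD → queue [VJ, VP, ST, TF, EP, EA, MD]
Visit VJ → queue [VP, ST, TF, EP, EA, MD]
Visit VP → queue [ST, TF, EP, EA, MD]
Visit ST → queue [TF, EP, EA, MD]
Visit TF → queue [EP, EA, MD]
Visit EP → queue [EA, MD]
Visit EA → queue [MD]
Visit MD → queue []

Visit order: IQ, HH, ZW, BY, QM, LW, GP, QO, VK, VJ, VP, ST, TF, EP, EA, MD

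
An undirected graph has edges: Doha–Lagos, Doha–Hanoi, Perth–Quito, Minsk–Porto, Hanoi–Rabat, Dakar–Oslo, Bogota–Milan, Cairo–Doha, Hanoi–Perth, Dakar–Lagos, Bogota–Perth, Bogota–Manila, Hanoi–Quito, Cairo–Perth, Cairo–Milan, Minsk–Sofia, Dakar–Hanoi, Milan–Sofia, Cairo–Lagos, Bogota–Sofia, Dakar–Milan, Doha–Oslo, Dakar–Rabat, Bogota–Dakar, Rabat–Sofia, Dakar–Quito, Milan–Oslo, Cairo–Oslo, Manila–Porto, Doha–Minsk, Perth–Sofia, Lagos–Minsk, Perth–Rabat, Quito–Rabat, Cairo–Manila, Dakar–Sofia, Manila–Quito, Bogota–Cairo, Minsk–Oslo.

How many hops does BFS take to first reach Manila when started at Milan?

2

Level 0: Milan
Level 1: Bogota, Cairo, Dakar, Oslo, Sofia
Level 2: Doha, Hanoi, Lagos, Manila, Minsk, Perth, Quito, Rabat
Level 3: Porto
Manila first appears at level 2.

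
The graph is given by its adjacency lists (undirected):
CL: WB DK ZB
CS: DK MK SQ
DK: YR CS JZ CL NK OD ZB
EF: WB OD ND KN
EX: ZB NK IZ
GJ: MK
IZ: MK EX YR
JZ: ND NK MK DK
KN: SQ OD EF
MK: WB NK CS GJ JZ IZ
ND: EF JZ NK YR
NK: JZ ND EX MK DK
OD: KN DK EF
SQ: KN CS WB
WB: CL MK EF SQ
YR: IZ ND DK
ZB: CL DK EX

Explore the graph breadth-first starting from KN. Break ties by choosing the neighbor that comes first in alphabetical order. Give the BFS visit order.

Visit KN; enqueue EF, OD, SQ → queue [EF, OD, SQ]
Visit EF; enqueue ND, WB → queue [OD, SQ, ND, WB]
Visit OD; enqueue DK → queue [SQ, ND, WB, DK]
Visit SQ; enqueue CS → queue [ND, WB, DK, CS]
Visit ND; enqueue JZ, NK, YR → queue [WB, DK, CS, JZ, NK, YR]
Visit WB; enqueue CL, MK → queue [DK, CS, JZ, NK, YR, CL, MK]
Visit DK; enqueue ZB → queue [CS, JZ, NK, YR, CL, MK, ZB]
Visit CS → queue [JZ, NK, YR, CL, MK, ZB]
Visit JZ → queue [NK, YR, CL, MK, ZB]
Visit NK; enqueue EX → queue [YR, CL, MK, ZB, EX]
Visit YR; enqueue IZ → queue [CL, MK, ZB, EX, IZ]
Visit CL → queue [MK, ZB, EX, IZ]
Visit MK; enqueue GJ → queue [ZB, EX, IZ, GJ]
Visit ZB → queue [EX, IZ, GJ]
Visit EX → queue [IZ, GJ]
Visit IZ → queue [GJ]
Visit GJ → queue []

KN EF OD SQ ND WB DK CS JZ NK YR CL MK ZB EX IZ GJ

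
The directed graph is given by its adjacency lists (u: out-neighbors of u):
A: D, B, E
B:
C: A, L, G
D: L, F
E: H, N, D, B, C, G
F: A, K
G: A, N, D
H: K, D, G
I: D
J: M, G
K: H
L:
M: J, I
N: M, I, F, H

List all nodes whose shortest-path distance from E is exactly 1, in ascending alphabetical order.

Level 0: E
Level 1: B, C, D, G, H, N
Level 2: A, F, I, K, L, M
Level 3: J

B, C, D, G, H, N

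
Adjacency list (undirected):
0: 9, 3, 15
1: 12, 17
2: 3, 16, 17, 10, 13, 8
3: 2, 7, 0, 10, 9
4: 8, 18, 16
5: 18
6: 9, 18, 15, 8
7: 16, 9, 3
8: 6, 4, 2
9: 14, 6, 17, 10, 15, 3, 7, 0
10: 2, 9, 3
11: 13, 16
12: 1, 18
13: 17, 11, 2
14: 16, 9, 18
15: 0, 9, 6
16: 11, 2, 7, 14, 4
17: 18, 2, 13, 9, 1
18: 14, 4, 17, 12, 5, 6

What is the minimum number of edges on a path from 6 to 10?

Level 0: 6
Level 1: 8, 9, 15, 18
Level 2: 0, 2, 3, 4, 5, 7, 10, 12, 14, 17
Level 3: 1, 13, 16
Level 4: 11
10 first appears at level 2.

2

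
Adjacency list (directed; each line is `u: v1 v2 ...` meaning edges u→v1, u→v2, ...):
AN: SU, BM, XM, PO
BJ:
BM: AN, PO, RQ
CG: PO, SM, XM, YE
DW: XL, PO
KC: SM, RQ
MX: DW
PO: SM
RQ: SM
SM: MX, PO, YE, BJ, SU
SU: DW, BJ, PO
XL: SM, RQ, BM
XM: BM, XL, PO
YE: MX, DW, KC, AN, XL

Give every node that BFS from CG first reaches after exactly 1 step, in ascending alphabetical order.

Level 0: CG
Level 1: PO, SM, XM, YE
Level 2: AN, BJ, BM, DW, KC, MX, SU, XL
Level 3: RQ

PO, SM, XM, YE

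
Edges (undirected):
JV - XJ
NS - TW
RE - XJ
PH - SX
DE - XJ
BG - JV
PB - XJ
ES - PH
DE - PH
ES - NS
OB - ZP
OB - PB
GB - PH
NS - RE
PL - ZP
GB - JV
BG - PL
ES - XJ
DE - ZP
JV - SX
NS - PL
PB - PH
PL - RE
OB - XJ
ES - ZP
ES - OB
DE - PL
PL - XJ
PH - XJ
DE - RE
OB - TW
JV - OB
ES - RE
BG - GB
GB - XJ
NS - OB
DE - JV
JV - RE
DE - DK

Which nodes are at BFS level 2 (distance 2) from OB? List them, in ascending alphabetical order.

BG, DE, GB, PH, PL, RE, SX

Level 0: OB
Level 1: ES, JV, NS, PB, TW, XJ, ZP
Level 2: BG, DE, GB, PH, PL, RE, SX
Level 3: DK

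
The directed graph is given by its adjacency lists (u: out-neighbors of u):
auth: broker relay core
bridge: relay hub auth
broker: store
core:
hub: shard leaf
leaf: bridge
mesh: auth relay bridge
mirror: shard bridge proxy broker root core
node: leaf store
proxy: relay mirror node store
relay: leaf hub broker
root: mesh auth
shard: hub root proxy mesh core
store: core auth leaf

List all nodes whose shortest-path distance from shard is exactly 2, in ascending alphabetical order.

Level 0: shard
Level 1: core, hub, mesh, proxy, root
Level 2: auth, bridge, leaf, mirror, node, relay, store
Level 3: broker

auth, bridge, leaf, mirror, node, relay, store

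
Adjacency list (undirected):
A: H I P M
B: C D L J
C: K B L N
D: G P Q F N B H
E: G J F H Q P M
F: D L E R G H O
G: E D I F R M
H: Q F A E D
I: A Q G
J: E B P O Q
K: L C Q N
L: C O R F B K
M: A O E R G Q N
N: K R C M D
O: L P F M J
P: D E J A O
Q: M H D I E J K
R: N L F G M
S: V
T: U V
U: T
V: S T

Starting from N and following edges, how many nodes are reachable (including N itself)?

BFS from N visits: N, R, M, K, D, C, L, G, F, Q, O, E, A, P, H, B, I, J
Reachable nodes: 18 of 22 total.

18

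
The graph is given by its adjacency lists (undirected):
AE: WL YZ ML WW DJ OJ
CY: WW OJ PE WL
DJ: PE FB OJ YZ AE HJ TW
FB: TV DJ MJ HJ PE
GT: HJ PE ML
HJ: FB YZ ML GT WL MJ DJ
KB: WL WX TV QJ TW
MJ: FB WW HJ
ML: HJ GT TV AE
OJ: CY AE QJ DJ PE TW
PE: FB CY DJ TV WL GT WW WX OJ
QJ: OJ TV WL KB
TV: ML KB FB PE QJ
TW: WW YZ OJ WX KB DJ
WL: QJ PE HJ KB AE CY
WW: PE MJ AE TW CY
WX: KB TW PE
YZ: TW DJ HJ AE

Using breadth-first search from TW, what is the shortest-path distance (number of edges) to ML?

Level 0: TW
Level 1: DJ, KB, OJ, WW, WX, YZ
Level 2: AE, CY, FB, HJ, MJ, PE, QJ, TV, WL
Level 3: GT, ML
ML first appears at level 3.

3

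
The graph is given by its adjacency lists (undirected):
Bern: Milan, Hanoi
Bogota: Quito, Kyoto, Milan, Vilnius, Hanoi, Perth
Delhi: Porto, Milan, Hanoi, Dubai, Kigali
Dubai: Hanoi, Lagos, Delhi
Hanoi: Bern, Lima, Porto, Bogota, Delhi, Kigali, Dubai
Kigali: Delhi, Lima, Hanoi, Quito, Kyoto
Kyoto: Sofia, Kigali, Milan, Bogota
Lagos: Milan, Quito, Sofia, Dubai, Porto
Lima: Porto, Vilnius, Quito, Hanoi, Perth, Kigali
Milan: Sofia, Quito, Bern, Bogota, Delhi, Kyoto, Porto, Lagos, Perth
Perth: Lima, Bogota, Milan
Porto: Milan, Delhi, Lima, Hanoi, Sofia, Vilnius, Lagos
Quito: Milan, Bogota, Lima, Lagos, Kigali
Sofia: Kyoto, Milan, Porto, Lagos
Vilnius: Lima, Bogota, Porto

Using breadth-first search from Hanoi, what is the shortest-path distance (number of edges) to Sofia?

2

Level 0: Hanoi
Level 1: Bern, Bogota, Delhi, Dubai, Kigali, Lima, Porto
Level 2: Kyoto, Lagos, Milan, Perth, Quito, Sofia, Vilnius
Sofia first appears at level 2.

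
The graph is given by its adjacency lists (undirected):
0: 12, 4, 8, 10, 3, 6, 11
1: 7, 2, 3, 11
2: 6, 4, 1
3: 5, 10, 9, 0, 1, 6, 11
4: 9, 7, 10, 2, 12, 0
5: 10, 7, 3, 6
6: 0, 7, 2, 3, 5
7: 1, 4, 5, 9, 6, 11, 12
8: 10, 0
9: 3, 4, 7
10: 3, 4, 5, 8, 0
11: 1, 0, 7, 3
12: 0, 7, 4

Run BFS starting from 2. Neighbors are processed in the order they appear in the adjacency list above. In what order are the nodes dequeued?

Visit 2; enqueue 6, 4, 1 → queue [6, 4, 1]
Visit 6; enqueue 0, 7, 3, 5 → queue [4, 1, 0, 7, 3, 5]
Visit 4; enqueue 9, 10, 12 → queue [1, 0, 7, 3, 5, 9, 10, 12]
Visit 1; enqueue 11 → queue [0, 7, 3, 5, 9, 10, 12, 11]
Visit 0; enqueue 8 → queue [7, 3, 5, 9, 10, 12, 11, 8]
Visit 7 → queue [3, 5, 9, 10, 12, 11, 8]
Visit 3 → queue [5, 9, 10, 12, 11, 8]
Visit 5 → queue [9, 10, 12, 11, 8]
Visit 9 → queue [10, 12, 11, 8]
Visit 10 → queue [12, 11, 8]
Visit 12 → queue [11, 8]
Visit 11 → queue [8]
Visit 8 → queue []

2, 6, 4, 1, 0, 7, 3, 5, 9, 10, 12, 11, 8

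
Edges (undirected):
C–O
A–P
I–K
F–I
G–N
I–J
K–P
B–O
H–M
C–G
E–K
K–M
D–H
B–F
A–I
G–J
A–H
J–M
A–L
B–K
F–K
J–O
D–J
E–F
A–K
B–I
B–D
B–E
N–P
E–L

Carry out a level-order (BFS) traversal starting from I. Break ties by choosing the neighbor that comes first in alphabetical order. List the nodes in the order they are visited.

I, A, B, F, J, K, H, L, P, D, E, O, G, M, N, C

Visit I; enqueue A, B, F, J, K → queue [A, B, F, J, K]
Visit A; enqueue H, L, P → queue [B, F, J, K, H, L, P]
Visit B; enqueue D, E, O → queue [F, J, K, H, L, P, D, E, O]
Visit F → queue [J, K, H, L, P, D, E, O]
Visit J; enqueue G, M → queue [K, H, L, P, D, E, O, G, M]
Visit K → queue [H, L, P, D, E, O, G, M]
Visit H → queue [L, P, D, E, O, G, M]
Visit L → queue [P, D, E, O, G, M]
Visit P; enqueue N → queue [D, E, O, G, M, N]
Visit D → queue [E, O, G, M, N]
Visit E → queue [O, G, M, N]
Visit O; enqueue C → queue [G, M, N, C]
Visit G → queue [M, N, C]
Visit M → queue [N, C]
Visit N → queue [C]
Visit C → queue []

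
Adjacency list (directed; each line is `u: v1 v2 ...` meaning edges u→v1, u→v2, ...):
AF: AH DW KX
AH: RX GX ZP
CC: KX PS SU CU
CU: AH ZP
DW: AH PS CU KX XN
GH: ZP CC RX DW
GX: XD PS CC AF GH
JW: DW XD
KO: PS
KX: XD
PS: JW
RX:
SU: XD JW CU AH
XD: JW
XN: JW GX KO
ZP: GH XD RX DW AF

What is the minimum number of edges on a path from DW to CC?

Level 0: DW
Level 1: AH, CU, KX, PS, XN
Level 2: GX, JW, KO, RX, XD, ZP
Level 3: AF, CC, GH
Level 4: SU
CC first appears at level 3.

3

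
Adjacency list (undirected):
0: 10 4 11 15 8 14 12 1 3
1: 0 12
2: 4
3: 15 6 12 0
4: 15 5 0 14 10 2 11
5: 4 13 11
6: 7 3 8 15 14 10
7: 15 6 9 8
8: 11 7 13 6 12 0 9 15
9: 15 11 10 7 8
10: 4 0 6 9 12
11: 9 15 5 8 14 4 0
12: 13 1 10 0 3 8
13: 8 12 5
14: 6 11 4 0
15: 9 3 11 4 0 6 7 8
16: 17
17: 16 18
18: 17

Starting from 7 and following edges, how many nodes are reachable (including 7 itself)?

16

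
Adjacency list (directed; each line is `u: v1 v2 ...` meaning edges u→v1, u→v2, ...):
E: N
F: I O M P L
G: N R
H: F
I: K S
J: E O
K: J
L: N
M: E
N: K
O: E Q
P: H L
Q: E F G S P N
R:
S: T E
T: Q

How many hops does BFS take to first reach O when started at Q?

Level 0: Q
Level 1: E, F, G, N, P, S
Level 2: H, I, K, L, M, O, R, T
Level 3: J
O first appears at level 2.

2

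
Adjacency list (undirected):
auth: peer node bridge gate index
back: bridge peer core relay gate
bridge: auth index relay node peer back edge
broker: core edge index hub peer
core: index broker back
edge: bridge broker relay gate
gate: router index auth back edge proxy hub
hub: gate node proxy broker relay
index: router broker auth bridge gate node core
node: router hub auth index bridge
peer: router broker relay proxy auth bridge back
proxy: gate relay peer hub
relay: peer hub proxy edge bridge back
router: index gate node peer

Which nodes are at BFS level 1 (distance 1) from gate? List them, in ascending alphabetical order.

Level 0: gate
Level 1: auth, back, edge, hub, index, proxy, router
Level 2: bridge, broker, core, node, peer, relay

auth, back, edge, hub, index, proxy, router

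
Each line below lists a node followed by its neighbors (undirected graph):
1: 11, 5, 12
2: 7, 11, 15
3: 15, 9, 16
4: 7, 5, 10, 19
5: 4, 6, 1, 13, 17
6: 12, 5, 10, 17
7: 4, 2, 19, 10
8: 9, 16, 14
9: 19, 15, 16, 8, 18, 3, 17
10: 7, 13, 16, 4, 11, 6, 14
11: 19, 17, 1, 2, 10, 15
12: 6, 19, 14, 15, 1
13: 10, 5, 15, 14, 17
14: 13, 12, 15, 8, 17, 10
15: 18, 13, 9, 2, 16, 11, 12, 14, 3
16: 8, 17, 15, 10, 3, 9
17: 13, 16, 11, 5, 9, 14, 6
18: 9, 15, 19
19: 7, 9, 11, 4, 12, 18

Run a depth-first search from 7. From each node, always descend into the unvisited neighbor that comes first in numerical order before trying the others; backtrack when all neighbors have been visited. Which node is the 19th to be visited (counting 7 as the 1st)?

19

Visit 7
7 → 2
2 → 11
11 → 1
1 → 5
5 → 4
4 → 10
10 → 6
6 → 12
12 → 14
14 → 8
8 → 9
9 → 3
3 → 15
15 → 13
13 → 17
17 → 16
15 → 18
18 → 19

Visit order: 7, 2, 11, 1, 5, 4, 10, 6, 12, 14, 8, 9, 3, 15, 13, 17, 16, 18, 19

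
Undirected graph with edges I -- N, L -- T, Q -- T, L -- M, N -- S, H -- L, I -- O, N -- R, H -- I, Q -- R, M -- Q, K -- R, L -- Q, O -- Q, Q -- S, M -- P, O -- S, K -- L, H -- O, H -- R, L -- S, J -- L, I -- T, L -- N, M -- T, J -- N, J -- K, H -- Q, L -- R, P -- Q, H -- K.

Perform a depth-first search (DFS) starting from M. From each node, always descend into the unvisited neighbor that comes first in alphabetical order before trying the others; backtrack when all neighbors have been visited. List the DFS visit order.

M → L → H → I → N → J → K → R → Q → O → S → P → T

Visit M
M → L
L → H
H → I
I → N
N → J
J → K
K → R
R → Q
Q → O
O → S
Q → P
Q → T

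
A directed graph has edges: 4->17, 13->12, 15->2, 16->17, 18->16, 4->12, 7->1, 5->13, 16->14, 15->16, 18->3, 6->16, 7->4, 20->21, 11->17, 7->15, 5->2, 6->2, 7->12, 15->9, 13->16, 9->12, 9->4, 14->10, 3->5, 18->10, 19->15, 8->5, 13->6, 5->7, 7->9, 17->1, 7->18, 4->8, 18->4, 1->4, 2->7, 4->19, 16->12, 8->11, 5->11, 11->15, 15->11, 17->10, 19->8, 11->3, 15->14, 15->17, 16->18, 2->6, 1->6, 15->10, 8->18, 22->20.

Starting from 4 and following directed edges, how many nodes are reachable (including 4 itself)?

BFS from 4 visits: 4, 19, 17, 12, 8, 15, 10, 1, 18, 11, 5, 16, 14, 9, 2, 6, 3, 13, 7
Reachable nodes: 19 of 22 total.

19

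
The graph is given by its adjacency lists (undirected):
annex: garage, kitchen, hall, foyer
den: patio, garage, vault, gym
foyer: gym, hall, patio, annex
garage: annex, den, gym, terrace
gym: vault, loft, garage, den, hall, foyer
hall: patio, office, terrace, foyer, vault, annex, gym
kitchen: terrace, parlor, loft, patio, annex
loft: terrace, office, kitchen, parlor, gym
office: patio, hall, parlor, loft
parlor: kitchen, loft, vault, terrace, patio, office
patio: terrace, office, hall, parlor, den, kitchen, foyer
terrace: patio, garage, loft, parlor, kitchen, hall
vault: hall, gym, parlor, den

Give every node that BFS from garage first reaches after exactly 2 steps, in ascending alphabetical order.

Level 0: garage
Level 1: annex, den, gym, terrace
Level 2: foyer, hall, kitchen, loft, parlor, patio, vault
Level 3: office

foyer, hall, kitchen, loft, parlor, patio, vault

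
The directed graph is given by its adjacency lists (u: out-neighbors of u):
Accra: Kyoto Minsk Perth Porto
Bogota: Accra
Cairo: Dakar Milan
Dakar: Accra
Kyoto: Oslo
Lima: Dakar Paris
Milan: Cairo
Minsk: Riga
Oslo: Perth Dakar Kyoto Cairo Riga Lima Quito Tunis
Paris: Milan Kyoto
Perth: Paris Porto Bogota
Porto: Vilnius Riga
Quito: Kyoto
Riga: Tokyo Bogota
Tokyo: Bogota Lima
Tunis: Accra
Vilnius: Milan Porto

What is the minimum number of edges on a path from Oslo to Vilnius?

Level 0: Oslo
Level 1: Cairo, Dakar, Kyoto, Lima, Perth, Quito, Riga, Tunis
Level 2: Accra, Bogota, Milan, Paris, Porto, Tokyo
Level 3: Minsk, Vilnius
Vilnius first appears at level 3.

3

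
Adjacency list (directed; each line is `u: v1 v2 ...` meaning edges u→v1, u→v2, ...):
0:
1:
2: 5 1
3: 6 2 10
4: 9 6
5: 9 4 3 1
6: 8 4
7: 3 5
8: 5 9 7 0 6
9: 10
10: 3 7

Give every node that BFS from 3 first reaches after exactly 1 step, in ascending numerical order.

2, 6, 10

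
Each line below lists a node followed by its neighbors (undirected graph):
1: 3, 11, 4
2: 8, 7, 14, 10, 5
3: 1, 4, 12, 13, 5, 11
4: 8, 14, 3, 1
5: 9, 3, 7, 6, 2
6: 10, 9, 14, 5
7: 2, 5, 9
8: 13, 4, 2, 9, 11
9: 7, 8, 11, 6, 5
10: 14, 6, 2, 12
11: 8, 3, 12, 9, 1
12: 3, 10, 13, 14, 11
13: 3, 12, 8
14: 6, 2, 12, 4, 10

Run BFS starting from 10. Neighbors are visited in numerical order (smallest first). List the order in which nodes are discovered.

Visit 10; enqueue 2, 6, 12, 14 → queue [2, 6, 12, 14]
Visit 2; enqueue 5, 7, 8 → queue [6, 12, 14, 5, 7, 8]
Visit 6; enqueue 9 → queue [12, 14, 5, 7, 8, 9]
Visit 12; enqueue 3, 11, 13 → queue [14, 5, 7, 8, 9, 3, 11, 13]
Visit 14; enqueue 4 → queue [5, 7, 8, 9, 3, 11, 13, 4]
Visit 5 → queue [7, 8, 9, 3, 11, 13, 4]
Visit 7 → queue [8, 9, 3, 11, 13, 4]
Visit 8 → queue [9, 3, 11, 13, 4]
Visit 9 → queue [3, 11, 13, 4]
Visit 3; enqueue 1 → queue [11, 13, 4, 1]
Visit 11 → queue [13, 4, 1]
Visit 13 → queue [4, 1]
Visit 4 → queue [1]
Visit 1 → queue []

10 2 6 12 14 5 7 8 9 3 11 13 4 1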